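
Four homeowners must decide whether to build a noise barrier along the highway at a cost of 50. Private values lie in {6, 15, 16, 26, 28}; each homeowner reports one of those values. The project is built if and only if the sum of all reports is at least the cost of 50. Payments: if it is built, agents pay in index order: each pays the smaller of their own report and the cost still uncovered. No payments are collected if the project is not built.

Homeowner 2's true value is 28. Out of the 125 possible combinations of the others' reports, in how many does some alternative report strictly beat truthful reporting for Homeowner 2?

Others report (6, 6, 15): truth gives 0; report 26 gives 2 > 0. Violating.
Others report (6, 6, 16): truth gives 0; report 26 gives 2 > 0. Violating.
Others report (6, 6, 26): truth gives 0; report 15 gives 13 > 0. Violating.
Others report (6, 6, 28): truth gives 0; report 15 gives 13 > 0. Violating.
Others report (6, 6, 6): truth gives 0; no alternative beats it.
(Checking all 125 profiles: 124 have a profitable deviation, 1 does not.)

124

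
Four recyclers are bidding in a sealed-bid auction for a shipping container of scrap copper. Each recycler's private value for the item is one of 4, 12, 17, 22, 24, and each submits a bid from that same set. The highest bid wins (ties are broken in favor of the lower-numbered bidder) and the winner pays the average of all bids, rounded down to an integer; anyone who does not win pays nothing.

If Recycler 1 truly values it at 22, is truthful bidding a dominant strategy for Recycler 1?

No

Consider the case where Recycler 2 bids 4, Recycler 3 bids 4 and Recycler 4 bids 4.
Truthful bid 22: wins, pays 8, utility 22 - 8 = 14.
Bid 4 instead: wins, pays 4, utility 22 - 4 = 18.
Since 18 > 14, bidding 4 is strictly better here, so truthful bidding is not dominant.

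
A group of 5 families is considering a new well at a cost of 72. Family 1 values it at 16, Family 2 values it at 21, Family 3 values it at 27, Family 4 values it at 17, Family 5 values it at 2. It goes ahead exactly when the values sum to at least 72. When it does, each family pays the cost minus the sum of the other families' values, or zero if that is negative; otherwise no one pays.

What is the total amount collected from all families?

37

Total value 83 ≥ cost 72, so it is built.
Family 1: others sum to 67; max(0, 72 - 67) = 5.
Family 2: others sum to 62; max(0, 72 - 62) = 10.
Family 3: others sum to 56; max(0, 72 - 56) = 16.
Family 4: others sum to 66; max(0, 72 - 66) = 6.
Family 5: others sum to 81; max(0, 72 - 81) = 0.
Total collected = 5 + 10 + 16 + 6 + 0 = 37.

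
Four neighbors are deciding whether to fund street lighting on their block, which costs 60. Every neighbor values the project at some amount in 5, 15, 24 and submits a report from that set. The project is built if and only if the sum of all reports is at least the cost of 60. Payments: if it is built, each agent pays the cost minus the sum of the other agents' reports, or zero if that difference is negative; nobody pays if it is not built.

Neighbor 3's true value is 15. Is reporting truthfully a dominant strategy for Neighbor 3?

Yes

Check each profile of the others' reports and compare truth against every alternative report.
Others report (15, 24, 24): truth gives 15, best alternative gives 15.
Others report (24, 15, 24): truth gives 15, best alternative gives 15.
Others report (24, 24, 15): truth gives 15, best alternative gives 15.
Others report (24, 24, 24): truth gives 15, best alternative gives 15.
Others report (15, 15, 24): truth gives 9, best alternative gives 9.
Others report (15, 24, 15): truth gives 9, best alternative gives 9.
(Remaining 21 profiles checked similarly; truth is weakly best in each.)
In every case the truthful report is at least as good as any alternative, so it is a dominant strategy.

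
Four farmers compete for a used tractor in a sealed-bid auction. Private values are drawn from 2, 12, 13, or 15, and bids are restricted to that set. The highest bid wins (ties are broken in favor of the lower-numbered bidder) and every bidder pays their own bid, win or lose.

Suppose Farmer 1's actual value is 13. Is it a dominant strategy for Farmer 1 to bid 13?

Consider the case where Farmer 2 bids 2, Farmer 3 bids 2 and Farmer 4 bids 2.
Truthful bid 13: wins, pays 13, utility 13 - 13 = 0.
Bid 2 instead: wins, pays 2, utility 13 - 2 = 11.
Since 11 > 0, bidding 2 is strictly better here, so truthful bidding is not dominant.

No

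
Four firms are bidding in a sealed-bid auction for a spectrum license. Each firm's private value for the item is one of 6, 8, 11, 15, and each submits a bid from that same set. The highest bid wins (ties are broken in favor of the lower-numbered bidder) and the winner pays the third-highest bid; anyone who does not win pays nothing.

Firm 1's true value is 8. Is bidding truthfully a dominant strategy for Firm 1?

No

Consider the case where Firm 2 bids 6, Firm 3 bids 6 and Firm 4 bids 11.
Truthful bid 8: loses, pays 0, utility 0.
Bid 11 instead: wins, pays 6, utility 8 - 6 = 2.
Since 2 > 0, bidding 11 is strictly better here, so truthful bidding is not dominant.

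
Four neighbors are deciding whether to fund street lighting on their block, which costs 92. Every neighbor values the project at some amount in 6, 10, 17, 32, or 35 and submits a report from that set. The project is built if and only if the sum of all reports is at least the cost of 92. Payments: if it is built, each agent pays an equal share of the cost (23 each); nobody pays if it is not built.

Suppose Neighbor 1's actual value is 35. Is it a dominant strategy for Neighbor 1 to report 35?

Yes

Check each profile of the others' reports and compare truth against every alternative report.
Others report (6, 17, 35): truth gives 12, best alternative gives 0.
Others report (6, 35, 17): truth gives 12, best alternative gives 0.
Others report (10, 17, 32): truth gives 12, best alternative gives 0.
Others report (10, 32, 17): truth gives 12, best alternative gives 0.
Others report (17, 6, 35): truth gives 12, best alternative gives 0.
Others report (17, 10, 32): truth gives 12, best alternative gives 0.
(Remaining 119 profiles checked similarly; truth is weakly best in each.)
In every case the truthful report is at least as good as any alternative, so it is a dominant strategy.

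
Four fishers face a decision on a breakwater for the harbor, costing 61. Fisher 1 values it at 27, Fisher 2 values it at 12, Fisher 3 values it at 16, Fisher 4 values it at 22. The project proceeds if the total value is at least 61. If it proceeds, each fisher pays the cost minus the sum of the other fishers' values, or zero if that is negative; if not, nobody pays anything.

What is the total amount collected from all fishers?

17

Total value 77 ≥ cost 61, so it is built.
Fisher 1: others sum to 50; max(0, 61 - 50) = 11.
Fisher 2: others sum to 65; max(0, 61 - 65) = 0.
Fisher 3: others sum to 61; max(0, 61 - 61) = 0.
Fisher 4: others sum to 55; max(0, 61 - 55) = 6.
Total collected = 11 + 0 + 0 + 6 = 17.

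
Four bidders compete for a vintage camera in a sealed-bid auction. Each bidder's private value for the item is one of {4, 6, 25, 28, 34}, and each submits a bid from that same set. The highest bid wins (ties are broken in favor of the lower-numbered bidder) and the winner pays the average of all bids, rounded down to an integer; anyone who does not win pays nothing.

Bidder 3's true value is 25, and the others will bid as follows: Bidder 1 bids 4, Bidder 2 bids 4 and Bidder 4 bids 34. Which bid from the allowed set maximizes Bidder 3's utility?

Bid 4: loses, pays 0, utility 0.
Bid 6: loses, pays 0, utility 0.
Bid 25: loses, pays 0, utility 0.
Bid 28: loses, pays 0, utility 0.
Bid 34: wins, pays 19, utility 25 - 19 = 6.
The best choice is 34 with utility 6.

34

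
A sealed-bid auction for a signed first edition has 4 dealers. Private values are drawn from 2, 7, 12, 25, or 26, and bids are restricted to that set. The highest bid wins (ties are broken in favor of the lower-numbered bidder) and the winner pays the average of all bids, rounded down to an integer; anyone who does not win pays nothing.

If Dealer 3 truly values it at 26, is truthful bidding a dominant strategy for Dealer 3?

Consider the case where Dealer 1 bids 2, Dealer 2 bids 2 and Dealer 4 bids 2.
Truthful bid 26: wins, pays 8, utility 26 - 8 = 18.
Bid 7 instead: wins, pays 3, utility 26 - 3 = 23.
Since 23 > 18, bidding 7 is strictly better here, so truthful bidding is not dominant.

No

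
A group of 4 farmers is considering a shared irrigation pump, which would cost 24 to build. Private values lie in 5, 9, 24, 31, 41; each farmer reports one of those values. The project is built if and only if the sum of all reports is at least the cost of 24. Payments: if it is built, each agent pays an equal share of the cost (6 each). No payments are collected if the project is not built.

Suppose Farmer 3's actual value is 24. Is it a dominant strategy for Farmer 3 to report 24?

Yes

Check each profile of the others' reports and compare truth against every alternative report.
Others report (5, 5, 5): truth gives 18, best alternative gives 18.
Others report (5, 5, 9): truth gives 18, best alternative gives 18.
Others report (5, 5, 24): truth gives 18, best alternative gives 18.
Others report (5, 5, 31): truth gives 18, best alternative gives 18.
Others report (5, 5, 41): truth gives 18, best alternative gives 18.
Others report (5, 9, 5): truth gives 18, best alternative gives 18.
(Remaining 119 profiles checked similarly; truth is weakly best in each.)
In every case the truthful report is at least as good as any alternative, so it is a dominant strategy.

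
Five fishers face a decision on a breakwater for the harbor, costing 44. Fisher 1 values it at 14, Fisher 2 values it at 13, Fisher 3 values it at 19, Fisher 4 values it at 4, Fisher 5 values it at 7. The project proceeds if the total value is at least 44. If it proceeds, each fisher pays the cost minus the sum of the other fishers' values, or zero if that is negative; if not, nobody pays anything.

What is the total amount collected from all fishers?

Total value 57 ≥ cost 44, so it is built.
Fisher 1: others sum to 43; max(0, 44 - 43) = 1.
Fisher 2: others sum to 44; max(0, 44 - 44) = 0.
Fisher 3: others sum to 38; max(0, 44 - 38) = 6.
Fisher 4: others sum to 53; max(0, 44 - 53) = 0.
Fisher 5: others sum to 50; max(0, 44 - 50) = 0.
Total collected = 1 + 0 + 6 + 0 + 0 = 7.

7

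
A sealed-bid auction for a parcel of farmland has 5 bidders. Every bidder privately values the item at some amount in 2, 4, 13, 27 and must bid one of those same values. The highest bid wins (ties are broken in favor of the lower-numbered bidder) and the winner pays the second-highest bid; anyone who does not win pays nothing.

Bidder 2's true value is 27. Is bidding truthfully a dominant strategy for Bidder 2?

Yes

Check each profile of the others' bids and compare truth against every alternative bid.
Others bid (13, 2, 2, 2): truth gives 14, best alternative gives 0.
Others bid (13, 2, 2, 4): truth gives 14, best alternative gives 0.
Others bid (13, 2, 2, 13): truth gives 14, best alternative gives 0.
Others bid (13, 2, 4, 2): truth gives 14, best alternative gives 0.
Others bid (13, 2, 4, 4): truth gives 14, best alternative gives 0.
Others bid (13, 2, 4, 13): truth gives 14, best alternative gives 0.
(Remaining 250 profiles checked similarly; truth is weakly best in each.)
In every case the truthful bid is at least as good as any alternative, so it is a dominant strategy.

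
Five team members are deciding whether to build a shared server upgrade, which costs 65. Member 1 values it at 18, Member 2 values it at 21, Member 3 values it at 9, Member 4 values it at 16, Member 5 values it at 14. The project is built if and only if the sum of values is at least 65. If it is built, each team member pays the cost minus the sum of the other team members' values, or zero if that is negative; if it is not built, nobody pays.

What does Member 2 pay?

8

Total value 78 ≥ cost 65, so the project is built.
The other team members' values sum to 57.
Cost minus that sum is 65 - 57 = 8.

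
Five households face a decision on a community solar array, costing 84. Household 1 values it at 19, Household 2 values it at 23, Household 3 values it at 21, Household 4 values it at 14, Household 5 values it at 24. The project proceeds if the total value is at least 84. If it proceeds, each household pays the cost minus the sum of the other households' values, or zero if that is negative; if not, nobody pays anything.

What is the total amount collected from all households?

Total value 101 ≥ cost 84, so it is built.
Household 1: others sum to 82; max(0, 84 - 82) = 2.
Household 2: others sum to 78; max(0, 84 - 78) = 6.
Household 3: others sum to 80; max(0, 84 - 80) = 4.
Household 4: others sum to 87; max(0, 84 - 87) = 0.
Household 5: others sum to 77; max(0, 84 - 77) = 7.
Total collected = 2 + 6 + 4 + 0 + 7 = 19.

19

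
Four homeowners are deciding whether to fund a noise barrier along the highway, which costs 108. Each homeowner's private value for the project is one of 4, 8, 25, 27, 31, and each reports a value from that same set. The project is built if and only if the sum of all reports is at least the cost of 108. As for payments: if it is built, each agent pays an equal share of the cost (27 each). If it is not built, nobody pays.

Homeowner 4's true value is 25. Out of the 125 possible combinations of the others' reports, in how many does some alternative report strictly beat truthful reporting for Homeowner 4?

16

Others report (25, 27, 31): truth gives -2; report 4 gives 0 > -2. Violating.
Others report (25, 31, 27): truth gives -2; report 4 gives 0 > -2. Violating.
Others report (25, 31, 31): truth gives -2; report 4 gives 0 > -2. Violating.
Others report (27, 25, 31): truth gives -2; report 4 gives 0 > -2. Violating.
Others report (4, 4, 4): truth gives 0; no alternative beats it.
Others report (4, 4, 8): truth gives 0; no alternative beats it.
(Checking all 125 profiles: 16 have a profitable deviation, 109 do not.)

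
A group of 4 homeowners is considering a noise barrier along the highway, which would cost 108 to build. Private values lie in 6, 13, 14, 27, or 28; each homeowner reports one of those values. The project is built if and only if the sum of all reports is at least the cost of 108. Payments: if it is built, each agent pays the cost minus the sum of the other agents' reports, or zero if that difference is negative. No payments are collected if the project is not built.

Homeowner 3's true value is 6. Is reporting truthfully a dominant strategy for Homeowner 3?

Check each profile of the others' reports and compare truth against every alternative report.
Others report (6, 6, 6): truth gives 0, best alternative gives 0.
Others report (6, 6, 13): truth gives 0, best alternative gives 0.
Others report (6, 6, 14): truth gives 0, best alternative gives 0.
Others report (6, 6, 27): truth gives 0, best alternative gives 0.
Others report (6, 6, 28): truth gives 0, best alternative gives 0.
Others report (6, 13, 6): truth gives 0, best alternative gives 0.
(Remaining 119 profiles checked similarly; truth is weakly best in each.)
In every case the truthful report is at least as good as any alternative, so it is a dominant strategy.

Yes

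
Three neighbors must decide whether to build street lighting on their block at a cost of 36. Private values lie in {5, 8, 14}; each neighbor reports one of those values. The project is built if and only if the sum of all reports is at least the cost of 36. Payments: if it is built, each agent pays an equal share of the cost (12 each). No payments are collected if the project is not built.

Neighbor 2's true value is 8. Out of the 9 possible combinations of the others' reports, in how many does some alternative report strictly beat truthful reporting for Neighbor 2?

1

Others report (14, 14): truth gives -4; report 5 gives 0 > -4. Violating.
Others report (5, 5): truth gives 0; no alternative beats it.
Others report (5, 8): truth gives 0; no alternative beats it.
(Checking all 9 profiles: 1 has a profitable deviation, 8 do not.)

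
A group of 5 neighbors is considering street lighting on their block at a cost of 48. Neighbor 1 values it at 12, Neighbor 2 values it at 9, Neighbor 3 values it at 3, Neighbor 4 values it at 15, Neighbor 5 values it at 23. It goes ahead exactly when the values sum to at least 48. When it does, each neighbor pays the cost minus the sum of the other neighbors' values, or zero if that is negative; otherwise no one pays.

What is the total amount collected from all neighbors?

Total value 62 ≥ cost 48, so it is built.
Neighbor 1: others sum to 50; max(0, 48 - 50) = 0.
Neighbor 2: others sum to 53; max(0, 48 - 53) = 0.
Neighbor 3: others sum to 59; max(0, 48 - 59) = 0.
Neighbor 4: others sum to 47; max(0, 48 - 47) = 1.
Neighbor 5: others sum to 39; max(0, 48 - 39) = 9.
Total collected = 0 + 0 + 0 + 1 + 9 = 10.

10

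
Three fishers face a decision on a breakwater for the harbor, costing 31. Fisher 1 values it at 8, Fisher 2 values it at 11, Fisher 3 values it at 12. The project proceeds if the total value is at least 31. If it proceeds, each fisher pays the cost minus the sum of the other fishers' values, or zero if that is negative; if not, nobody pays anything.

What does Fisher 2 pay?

11

Total value 31 ≥ cost 31, so the project is built.
The other fishers' values sum to 20.
Cost minus that sum is 31 - 20 = 11.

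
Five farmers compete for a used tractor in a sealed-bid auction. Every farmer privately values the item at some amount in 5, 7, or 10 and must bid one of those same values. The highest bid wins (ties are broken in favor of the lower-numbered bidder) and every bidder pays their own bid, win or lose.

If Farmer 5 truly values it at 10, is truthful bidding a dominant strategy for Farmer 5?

No

Consider the case where Farmer 1 bids 5, Farmer 2 bids 5, Farmer 3 bids 5 and Farmer 4 bids 5.
Truthful bid 10: wins, pays 10, utility 10 - 10 = 0.
Bid 7 instead: wins, pays 7, utility 10 - 7 = 3.
Since 3 > 0, bidding 7 is strictly better here, so truthful bidding is not dominant.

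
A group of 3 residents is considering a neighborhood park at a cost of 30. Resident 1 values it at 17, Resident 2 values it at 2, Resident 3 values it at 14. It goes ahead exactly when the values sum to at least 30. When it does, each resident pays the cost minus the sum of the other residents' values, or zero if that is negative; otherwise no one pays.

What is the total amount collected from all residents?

25

Total value 33 ≥ cost 30, so it is built.
Resident 1: others sum to 16; max(0, 30 - 16) = 14.
Resident 2: others sum to 31; max(0, 30 - 31) = 0.
Resident 3: others sum to 19; max(0, 30 - 19) = 11.
Total collected = 14 + 0 + 11 = 25.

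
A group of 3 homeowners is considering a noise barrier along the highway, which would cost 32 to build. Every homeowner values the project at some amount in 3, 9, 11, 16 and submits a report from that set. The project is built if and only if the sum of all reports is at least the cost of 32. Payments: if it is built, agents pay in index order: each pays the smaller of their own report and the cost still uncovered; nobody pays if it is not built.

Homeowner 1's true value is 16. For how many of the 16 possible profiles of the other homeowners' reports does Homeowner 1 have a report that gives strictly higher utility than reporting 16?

Others report (9, 16): truth gives 0; report 9 gives 7 > 0. Violating.
Others report (11, 11): truth gives 0; report 11 gives 5 > 0. Violating.
Others report (11, 16): truth gives 0; report 9 gives 7 > 0. Violating.
Others report (16, 9): truth gives 0; report 9 gives 7 > 0. Violating.
Others report (3, 3): truth gives 0; no alternative beats it.
Others report (3, 9): truth gives 0; no alternative beats it.
(Checking all 16 profiles: 6 have a profitable deviation, 10 do not.)

6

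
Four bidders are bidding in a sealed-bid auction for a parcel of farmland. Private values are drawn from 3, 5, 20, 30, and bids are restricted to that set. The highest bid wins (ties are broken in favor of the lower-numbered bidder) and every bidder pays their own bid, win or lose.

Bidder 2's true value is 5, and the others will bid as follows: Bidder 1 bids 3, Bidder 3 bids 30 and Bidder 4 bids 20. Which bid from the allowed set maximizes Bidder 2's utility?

3

Bid 3: loses but pays 3, utility -3.
Bid 5: loses but pays 5, utility -5.
Bid 20: loses but pays 20, utility -20.
Bid 30: wins, pays 30, utility 5 - 30 = -25.
The best choice is 3 with utility -3.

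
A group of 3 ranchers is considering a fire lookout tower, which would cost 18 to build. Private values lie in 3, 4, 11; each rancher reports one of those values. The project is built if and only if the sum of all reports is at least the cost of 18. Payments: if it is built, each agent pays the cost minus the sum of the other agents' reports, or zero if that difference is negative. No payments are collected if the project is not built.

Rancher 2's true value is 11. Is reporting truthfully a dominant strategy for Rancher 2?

Check each profile of the others' reports and compare truth against every alternative report.
Others report (4, 4): truth gives 1, best alternative gives 0.
Others report (11, 11): truth gives 11, best alternative gives 11.
Others report (4, 11): truth gives 8, best alternative gives 8.
Others report (11, 4): truth gives 8, best alternative gives 8.
Others report (3, 11): truth gives 7, best alternative gives 7.
Others report (11, 3): truth gives 7, best alternative gives 7.
(Remaining 3 profiles checked similarly; truth is weakly best in each.)
In every case the truthful report is at least as good as any alternative, so it is a dominant strategy.

Yes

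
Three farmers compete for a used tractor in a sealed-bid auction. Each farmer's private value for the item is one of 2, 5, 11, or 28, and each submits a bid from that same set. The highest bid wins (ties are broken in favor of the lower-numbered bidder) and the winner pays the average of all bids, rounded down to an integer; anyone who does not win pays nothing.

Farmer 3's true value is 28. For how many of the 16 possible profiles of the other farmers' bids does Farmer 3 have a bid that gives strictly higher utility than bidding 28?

4

Others bid (2, 2): truth gives 18; bid 5 gives 25 > 18. Violating.
Others bid (2, 5): truth gives 17; bid 11 gives 22 > 17. Violating.
Others bid (5, 2): truth gives 17; bid 11 gives 22 > 17. Violating.
Others bid (5, 5): truth gives 16; bid 11 gives 21 > 16. Violating.
Others bid (2, 11): truth gives 15; no alternative beats it.
Others bid (2, 28): truth gives 0; no alternative beats it.
(Checking all 16 profiles: 4 have a profitable deviation, 12 do not.)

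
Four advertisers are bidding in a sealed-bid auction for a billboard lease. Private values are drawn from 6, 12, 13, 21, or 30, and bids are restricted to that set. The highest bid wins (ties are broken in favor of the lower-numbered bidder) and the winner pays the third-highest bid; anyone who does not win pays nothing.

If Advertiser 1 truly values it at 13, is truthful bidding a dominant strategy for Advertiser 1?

Consider the case where Advertiser 2 bids 6, Advertiser 3 bids 6 and Advertiser 4 bids 21.
Truthful bid 13: loses, pays 0, utility 0.
Bid 21 instead: wins, pays 6, utility 13 - 6 = 7.
Since 7 > 0, bidding 21 is strictly better here, so truthful bidding is not dominant.

No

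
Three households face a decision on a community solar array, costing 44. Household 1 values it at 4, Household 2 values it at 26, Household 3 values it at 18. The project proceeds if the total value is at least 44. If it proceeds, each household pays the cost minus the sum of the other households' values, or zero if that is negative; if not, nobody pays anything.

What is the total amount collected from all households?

Total value 48 ≥ cost 44, so it is built.
Household 1: others sum to 44; max(0, 44 - 44) = 0.
Household 2: others sum to 22; max(0, 44 - 22) = 22.
Household 3: others sum to 30; max(0, 44 - 30) = 14.
Total collected = 0 + 22 + 14 = 36.

36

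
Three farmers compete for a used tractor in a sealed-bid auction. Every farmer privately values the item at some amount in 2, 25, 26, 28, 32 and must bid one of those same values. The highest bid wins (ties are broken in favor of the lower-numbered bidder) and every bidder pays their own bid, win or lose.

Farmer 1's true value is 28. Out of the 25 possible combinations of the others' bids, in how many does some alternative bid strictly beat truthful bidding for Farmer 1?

18

Others bid (2, 2): truth gives 0; bid 2 gives 26 > 0. Violating.
Others bid (2, 25): truth gives 0; bid 25 gives 3 > 0. Violating.
Others bid (2, 26): truth gives 0; bid 26 gives 2 > 0. Violating.
Others bid (2, 32): truth gives -28; bid 2 gives -2 > -28. Violating.
Others bid (2, 28): truth gives 0; no alternative beats it.
Others bid (25, 28): truth gives 0; no alternative beats it.
(Checking all 25 profiles: 18 have a profitable deviation, 7 do not.)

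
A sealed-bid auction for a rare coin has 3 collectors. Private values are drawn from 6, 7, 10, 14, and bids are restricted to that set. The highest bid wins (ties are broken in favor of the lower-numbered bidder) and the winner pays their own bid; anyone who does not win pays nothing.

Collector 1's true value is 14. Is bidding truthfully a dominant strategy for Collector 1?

No

Consider the case where Collector 2 bids 6 and Collector 3 bids 6.
Truthful bid 14: wins, pays 14, utility 14 - 14 = 0.
Bid 6 instead: wins, pays 6, utility 14 - 6 = 8.
Since 8 > 0, bidding 6 is strictly better here, so truthful bidding is not dominant.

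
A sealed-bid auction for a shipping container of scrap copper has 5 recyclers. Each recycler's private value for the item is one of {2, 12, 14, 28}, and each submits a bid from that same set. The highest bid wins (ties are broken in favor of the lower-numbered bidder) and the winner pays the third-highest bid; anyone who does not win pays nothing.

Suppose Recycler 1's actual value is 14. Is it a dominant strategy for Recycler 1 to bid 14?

No

Consider the case where Recycler 2 bids 2, Recycler 3 bids 2, Recycler 4 bids 2 and Recycler 5 bids 28.
Truthful bid 14: loses, pays 0, utility 0.
Bid 28 instead: wins, pays 2, utility 14 - 2 = 12.
Since 12 > 0, bidding 28 is strictly better here, so truthful bidding is not dominant.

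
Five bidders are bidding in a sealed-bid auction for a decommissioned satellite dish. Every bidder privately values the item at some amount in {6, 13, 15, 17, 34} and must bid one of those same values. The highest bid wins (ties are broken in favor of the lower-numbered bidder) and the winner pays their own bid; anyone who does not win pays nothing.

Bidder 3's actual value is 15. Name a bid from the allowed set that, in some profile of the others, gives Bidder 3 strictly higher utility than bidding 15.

13

Suppose Bidder 1 bids 6, Bidder 2 bids 6, Bidder 4 bids 6 and Bidder 5 bids 6.
Bid 15: wins, pays 15, utility 15 - 15 = 0.
Bid 13: wins, pays 13, utility 15 - 13 = 2.
So bidding 13 beats truth here (2 > 0).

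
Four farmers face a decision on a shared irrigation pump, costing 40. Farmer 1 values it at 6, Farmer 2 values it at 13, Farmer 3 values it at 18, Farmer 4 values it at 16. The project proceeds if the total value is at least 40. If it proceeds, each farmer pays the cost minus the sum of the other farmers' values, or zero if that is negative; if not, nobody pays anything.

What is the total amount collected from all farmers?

8

Total value 53 ≥ cost 40, so it is built.
Farmer 1: others sum to 47; max(0, 40 - 47) = 0.
Farmer 2: others sum to 40; max(0, 40 - 40) = 0.
Farmer 3: others sum to 35; max(0, 40 - 35) = 5.
Farmer 4: others sum to 37; max(0, 40 - 37) = 3.
Total collected = 0 + 0 + 5 + 3 = 8.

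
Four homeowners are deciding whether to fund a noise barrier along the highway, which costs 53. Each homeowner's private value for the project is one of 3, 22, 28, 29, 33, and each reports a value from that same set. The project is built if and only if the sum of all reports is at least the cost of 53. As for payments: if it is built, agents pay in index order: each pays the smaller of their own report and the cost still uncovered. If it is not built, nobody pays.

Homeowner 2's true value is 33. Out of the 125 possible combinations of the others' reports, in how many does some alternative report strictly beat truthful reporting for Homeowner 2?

Others report (3, 3, 22): truth gives 0; report 28 gives 5 > 0. Violating.
Others report (3, 3, 28): truth gives 0; report 22 gives 11 > 0. Violating.
Others report (3, 3, 29): truth gives 0; report 22 gives 11 > 0. Violating.
Others report (3, 3, 33): truth gives 0; report 22 gives 11 > 0. Violating.
Others report (3, 3, 3): truth gives 0; no alternative beats it.
Others report (33, 3, 3): truth gives 13; no alternative beats it.
(Checking all 125 profiles: 123 have a profitable deviation, 2 do not.)

123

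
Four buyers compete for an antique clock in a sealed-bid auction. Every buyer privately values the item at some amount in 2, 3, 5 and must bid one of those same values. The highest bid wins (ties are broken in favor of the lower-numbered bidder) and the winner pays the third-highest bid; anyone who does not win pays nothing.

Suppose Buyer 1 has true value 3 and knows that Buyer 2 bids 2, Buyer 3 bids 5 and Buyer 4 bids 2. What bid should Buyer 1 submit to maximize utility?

Bid 2: loses, pays 0, utility 0.
Bid 3: loses, pays 0, utility 0.
Bid 5: wins, pays 2, utility 3 - 2 = 1.
The best choice is 5 with utility 1.

5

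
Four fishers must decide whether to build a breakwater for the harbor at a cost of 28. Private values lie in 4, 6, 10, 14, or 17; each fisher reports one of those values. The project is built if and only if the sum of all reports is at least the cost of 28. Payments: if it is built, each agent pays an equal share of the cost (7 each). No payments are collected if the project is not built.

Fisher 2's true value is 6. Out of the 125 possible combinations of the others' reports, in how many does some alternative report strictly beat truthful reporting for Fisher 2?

Others report (4, 4, 14): truth gives -1; report 4 gives 0 > -1. Violating.
Others report (4, 14, 4): truth gives -1; report 4 gives 0 > -1. Violating.
Others report (6, 6, 10): truth gives -1; report 4 gives 0 > -1. Violating.
Others report (6, 10, 6): truth gives -1; report 4 gives 0 > -1. Violating.
Others report (4, 4, 4): truth gives 0; no alternative beats it.
Others report (4, 4, 6): truth gives 0; no alternative beats it.
(Checking all 125 profiles: 6 have a profitable deviation, 119 do not.)

6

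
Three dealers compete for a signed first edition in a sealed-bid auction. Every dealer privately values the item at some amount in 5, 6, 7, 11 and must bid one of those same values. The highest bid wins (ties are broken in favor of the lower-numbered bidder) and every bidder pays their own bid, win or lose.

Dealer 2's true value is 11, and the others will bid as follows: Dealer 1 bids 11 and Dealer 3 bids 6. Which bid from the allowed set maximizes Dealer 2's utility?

Bid 5: loses but pays 5, utility -5.
Bid 6: loses but pays 6, utility -6.
Bid 7: loses but pays 7, utility -7.
Bid 11: loses but pays 11, utility -11.
The best choice is 5 with utility -5.

5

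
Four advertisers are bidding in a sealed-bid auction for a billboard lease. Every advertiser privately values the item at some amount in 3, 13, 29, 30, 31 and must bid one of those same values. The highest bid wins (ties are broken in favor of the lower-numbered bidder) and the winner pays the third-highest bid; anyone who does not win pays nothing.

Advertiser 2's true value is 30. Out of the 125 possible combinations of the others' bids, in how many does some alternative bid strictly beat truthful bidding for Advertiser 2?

Others bid (3, 3, 31): truth gives 0; bid 31 gives 27 > 0. Violating.
Others bid (3, 13, 31): truth gives 0; bid 31 gives 17 > 0. Violating.
Others bid (3, 29, 31): truth gives 0; bid 31 gives 1 > 0. Violating.
Others bid (3, 31, 3): truth gives 0; bid 31 gives 27 > 0. Violating.
Others bid (3, 3, 3): truth gives 27; no alternative beats it.
Others bid (3, 3, 13): truth gives 27; no alternative beats it.
(Checking all 125 profiles: 27 have a profitable deviation, 98 do not.)

27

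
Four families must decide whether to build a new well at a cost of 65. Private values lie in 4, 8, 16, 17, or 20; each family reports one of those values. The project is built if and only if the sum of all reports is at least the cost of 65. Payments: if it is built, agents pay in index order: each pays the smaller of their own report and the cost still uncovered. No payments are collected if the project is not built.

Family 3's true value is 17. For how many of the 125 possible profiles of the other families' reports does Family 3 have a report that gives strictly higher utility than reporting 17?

26

Others report (16, 16, 17): truth gives 0; report 16 gives 1 > 0. Violating.
Others report (16, 16, 20): truth gives 0; report 16 gives 1 > 0. Violating.
Others report (16, 17, 16): truth gives 0; report 16 gives 1 > 0. Violating.
Others report (16, 17, 17): truth gives 0; report 16 gives 1 > 0. Violating.
Others report (4, 4, 4): truth gives 0; no alternative beats it.
Others report (4, 4, 8): truth gives 0; no alternative beats it.
(Checking all 125 profiles: 26 have a profitable deviation, 99 do not.)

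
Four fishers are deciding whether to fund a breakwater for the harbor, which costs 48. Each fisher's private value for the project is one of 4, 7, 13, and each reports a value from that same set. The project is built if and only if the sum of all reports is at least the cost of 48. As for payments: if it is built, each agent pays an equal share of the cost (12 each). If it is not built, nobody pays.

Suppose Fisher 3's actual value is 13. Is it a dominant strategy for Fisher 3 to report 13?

Check each profile of the others' reports and compare truth against every alternative report.
Others report (13, 13, 13): truth gives 1, best alternative gives 0.
Others report (4, 4, 4): truth gives 0, best alternative gives 0.
Others report (4, 4, 7): truth gives 0, best alternative gives 0.
Others report (4, 4, 13): truth gives 0, best alternative gives 0.
Others report (4, 7, 4): truth gives 0, best alternative gives 0.
Others report (4, 7, 7): truth gives 0, best alternative gives 0.
(Remaining 21 profiles checked similarly; truth is weakly best in each.)
In every case the truthful report is at least as good as any alternative, so it is a dominant strategy.

Yes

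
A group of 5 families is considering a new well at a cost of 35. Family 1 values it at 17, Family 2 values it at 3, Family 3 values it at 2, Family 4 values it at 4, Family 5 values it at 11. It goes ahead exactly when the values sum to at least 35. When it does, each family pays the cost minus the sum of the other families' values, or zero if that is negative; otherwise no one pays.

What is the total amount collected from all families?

27

Total value 37 ≥ cost 35, so it is built.
Family 1: others sum to 20; max(0, 35 - 20) = 15.
Family 2: others sum to 34; max(0, 35 - 34) = 1.
Family 3: others sum to 35; max(0, 35 - 35) = 0.
Family 4: others sum to 33; max(0, 35 - 33) = 2.
Family 5: others sum to 26; max(0, 35 - 26) = 9.
Total collected = 15 + 1 + 0 + 2 + 9 = 27.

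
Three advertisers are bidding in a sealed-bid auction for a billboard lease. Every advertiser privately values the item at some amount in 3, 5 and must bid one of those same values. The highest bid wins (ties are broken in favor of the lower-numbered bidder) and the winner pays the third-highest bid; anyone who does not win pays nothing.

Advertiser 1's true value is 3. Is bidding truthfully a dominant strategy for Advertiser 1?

Yes

Check each profile of the others' bids and compare truth against every alternative bid.
Others bid (5, 5): truth gives 0, best alternative gives -2.
Others bid (3, 3): truth gives 0, best alternative gives 0.
Others bid (3, 5): truth gives 0, best alternative gives 0.
Others bid (5, 3): truth gives 0, best alternative gives 0.
In every case the truthful bid is at least as good as any alternative, so it is a dominant strategy.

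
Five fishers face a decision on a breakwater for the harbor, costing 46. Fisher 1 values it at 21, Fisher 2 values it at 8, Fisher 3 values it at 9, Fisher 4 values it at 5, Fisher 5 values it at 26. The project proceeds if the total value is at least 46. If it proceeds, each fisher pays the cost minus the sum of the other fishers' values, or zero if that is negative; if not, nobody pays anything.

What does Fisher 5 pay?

3

Total value 69 ≥ cost 46, so the project is built.
The other fishers' values sum to 43.
Cost minus that sum is 46 - 43 = 3.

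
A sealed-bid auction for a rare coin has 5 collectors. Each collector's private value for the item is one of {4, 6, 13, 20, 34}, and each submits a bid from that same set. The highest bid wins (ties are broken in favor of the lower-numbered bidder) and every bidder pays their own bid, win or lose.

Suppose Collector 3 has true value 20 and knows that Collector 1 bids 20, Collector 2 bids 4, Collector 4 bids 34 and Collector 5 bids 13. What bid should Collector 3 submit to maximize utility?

Bid 4: loses but pays 4, utility -4.
Bid 6: loses but pays 6, utility -6.
Bid 13: loses but pays 13, utility -13.
Bid 20: loses but pays 20, utility -20.
Bid 34: wins, pays 34, utility 20 - 34 = -14.
The best choice is 4 with utility -4.

4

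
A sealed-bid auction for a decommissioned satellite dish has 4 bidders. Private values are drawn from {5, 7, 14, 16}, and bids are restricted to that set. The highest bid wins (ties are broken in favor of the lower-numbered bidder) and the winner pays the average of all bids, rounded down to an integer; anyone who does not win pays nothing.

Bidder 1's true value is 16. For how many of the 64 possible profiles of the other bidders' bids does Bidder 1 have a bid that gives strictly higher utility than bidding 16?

17

Others bid (5, 5, 5): truth gives 9; bid 5 gives 11 > 9. Violating.
Others bid (5, 5, 7): truth gives 8; bid 7 gives 10 > 8. Violating.
Others bid (5, 5, 14): truth gives 6; bid 14 gives 7 > 6. Violating.
Others bid (5, 7, 5): truth gives 8; bid 7 gives 10 > 8. Violating.
Others bid (5, 5, 16): truth gives 6; no alternative beats it.
Others bid (5, 7, 14): truth gives 6; no alternative beats it.
(Checking all 64 profiles: 17 have a profitable deviation, 47 do not.)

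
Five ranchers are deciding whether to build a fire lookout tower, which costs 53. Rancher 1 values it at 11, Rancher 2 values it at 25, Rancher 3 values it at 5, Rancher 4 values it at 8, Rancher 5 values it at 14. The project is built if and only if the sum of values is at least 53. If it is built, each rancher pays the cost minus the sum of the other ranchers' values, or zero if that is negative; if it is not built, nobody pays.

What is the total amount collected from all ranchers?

20

Total value 63 ≥ cost 53, so it is built.
Rancher 1: others sum to 52; max(0, 53 - 52) = 1.
Rancher 2: others sum to 38; max(0, 53 - 38) = 15.
Rancher 3: others sum to 58; max(0, 53 - 58) = 0.
Rancher 4: others sum to 55; max(0, 53 - 55) = 0.
Rancher 5: others sum to 49; max(0, 53 - 49) = 4.
Total collected = 1 + 15 + 0 + 0 + 4 = 20.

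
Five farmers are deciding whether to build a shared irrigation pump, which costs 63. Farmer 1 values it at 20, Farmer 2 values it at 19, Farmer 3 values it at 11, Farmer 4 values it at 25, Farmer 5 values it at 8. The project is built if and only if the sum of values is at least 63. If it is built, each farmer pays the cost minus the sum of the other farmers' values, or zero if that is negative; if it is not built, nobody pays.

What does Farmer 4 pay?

5

Total value 83 ≥ cost 63, so the project is built.
The other farmers' values sum to 58.
Cost minus that sum is 63 - 58 = 5.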